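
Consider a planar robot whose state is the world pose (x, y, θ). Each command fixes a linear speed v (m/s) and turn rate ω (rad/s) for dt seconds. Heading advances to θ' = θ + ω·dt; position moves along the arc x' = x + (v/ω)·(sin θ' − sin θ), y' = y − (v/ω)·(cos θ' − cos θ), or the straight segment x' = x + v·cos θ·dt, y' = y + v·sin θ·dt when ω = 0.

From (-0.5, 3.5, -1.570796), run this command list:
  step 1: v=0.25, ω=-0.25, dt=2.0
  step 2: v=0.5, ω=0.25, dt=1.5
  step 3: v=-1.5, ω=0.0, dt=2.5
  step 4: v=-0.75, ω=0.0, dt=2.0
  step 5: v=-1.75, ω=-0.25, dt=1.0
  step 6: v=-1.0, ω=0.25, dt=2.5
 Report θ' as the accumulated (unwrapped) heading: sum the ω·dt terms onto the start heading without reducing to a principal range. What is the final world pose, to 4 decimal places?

(0.3883, 11.6660, -1.3208)

step 1: θ'=-2.0708 (R=-1.0000) → pose (-0.6224, 3.0206, -2.0708)
step 2: θ'=-1.6958 (R=2.0000) → pose (-0.8516, 2.3111, -1.6958)
step 3: θ'=-1.6958 (straight) → pose (-0.3841, 6.0318, -1.6958)
step 4: θ'=-1.6958 (straight) → pose (-0.1971, 7.5201, -1.6958)
step 5: θ'=-1.9458 (R=7.0000) → pose (0.2347, 9.2113, -1.9458)
step 6: θ'=-1.3208 (R=-4.0000) → pose (0.3883, 11.6660, -1.3208)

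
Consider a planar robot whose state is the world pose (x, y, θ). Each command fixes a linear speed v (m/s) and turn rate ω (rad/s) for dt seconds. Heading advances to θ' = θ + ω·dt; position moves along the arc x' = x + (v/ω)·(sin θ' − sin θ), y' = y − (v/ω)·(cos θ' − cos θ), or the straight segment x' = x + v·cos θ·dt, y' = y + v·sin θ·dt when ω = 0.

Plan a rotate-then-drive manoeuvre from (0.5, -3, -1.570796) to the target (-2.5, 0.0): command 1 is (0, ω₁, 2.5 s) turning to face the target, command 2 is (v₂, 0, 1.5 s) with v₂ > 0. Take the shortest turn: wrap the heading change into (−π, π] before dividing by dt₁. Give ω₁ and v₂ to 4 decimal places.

heading to target = atan2(0−-3, -2.5−0.5) = 2.3562
Δθ = wrap(2.3562 − -1.5708) = -2.3562; ω₁ = Δθ/dt₁ = -0.9425
distance = √((-2.5−0.5)² + (0−-3)²) = 4.2426; v₂ = distance/dt₂ = 2.8284

ω₁ = -0.9425, v₂ = 2.8284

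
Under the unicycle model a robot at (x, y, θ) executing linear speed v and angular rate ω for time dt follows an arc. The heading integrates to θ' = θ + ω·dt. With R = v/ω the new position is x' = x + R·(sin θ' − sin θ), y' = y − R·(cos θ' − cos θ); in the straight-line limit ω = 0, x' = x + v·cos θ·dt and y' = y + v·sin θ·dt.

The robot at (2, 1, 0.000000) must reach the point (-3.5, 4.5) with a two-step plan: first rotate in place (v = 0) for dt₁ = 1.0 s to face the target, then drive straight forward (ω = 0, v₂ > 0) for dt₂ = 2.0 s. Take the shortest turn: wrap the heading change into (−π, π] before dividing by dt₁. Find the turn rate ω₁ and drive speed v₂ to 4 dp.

heading to target = atan2(4.5−1, -3.5−2) = 2.5749
Δθ = wrap(2.5749 − 0.0000) = 2.5749; ω₁ = Δθ/dt₁ = 2.5749
distance = √((-3.5−2)² + (4.5−1)²) = 6.5192; v₂ = distance/dt₂ = 3.2596

ω₁ = 2.5749, v₂ = 3.2596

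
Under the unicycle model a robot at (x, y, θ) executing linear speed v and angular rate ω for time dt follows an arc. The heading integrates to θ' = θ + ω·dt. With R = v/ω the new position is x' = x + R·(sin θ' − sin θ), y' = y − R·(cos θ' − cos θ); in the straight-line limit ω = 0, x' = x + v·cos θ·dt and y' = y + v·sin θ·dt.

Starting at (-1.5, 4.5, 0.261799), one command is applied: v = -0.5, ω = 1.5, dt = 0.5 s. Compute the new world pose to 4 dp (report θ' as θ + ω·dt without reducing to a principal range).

(-1.6963, 4.3548, 1.0118)

θ' = 0.2618 + 1.5·0.5 = 1.0118
R = v/ω = -0.5/1.5 = -0.3333
x' = -1.5 + -0.3333·(sin 1.0118 − sin 0.2618) = -1.6963
y' = 4.5 − -0.3333·(cos 1.0118 − cos 0.2618) = 4.3548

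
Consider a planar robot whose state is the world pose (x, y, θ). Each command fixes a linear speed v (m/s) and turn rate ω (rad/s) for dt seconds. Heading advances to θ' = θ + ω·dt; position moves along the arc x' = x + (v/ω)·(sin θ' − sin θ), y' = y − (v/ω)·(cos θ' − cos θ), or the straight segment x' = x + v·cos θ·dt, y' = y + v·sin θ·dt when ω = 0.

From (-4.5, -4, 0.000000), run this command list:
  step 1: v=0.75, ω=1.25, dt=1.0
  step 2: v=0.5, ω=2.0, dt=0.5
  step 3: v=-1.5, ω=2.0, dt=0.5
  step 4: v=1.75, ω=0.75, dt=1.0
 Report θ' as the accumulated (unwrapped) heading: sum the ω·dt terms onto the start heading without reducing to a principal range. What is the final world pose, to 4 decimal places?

step 1: θ'=1.2500 (R=0.6000) → pose (-3.9306, -3.5892, 1.2500)
step 2: θ'=2.2500 (R=0.2500) → pose (-3.9733, -3.3533, 2.2500)
step 3: θ'=3.2500 (R=-0.7500) → pose (-3.3086, -3.6278, 3.2500)
step 4: θ'=4.0000 (R=2.3333) → pose (-4.8221, -4.4223, 4.0000)

(-4.8221, -4.4223, 4.0000)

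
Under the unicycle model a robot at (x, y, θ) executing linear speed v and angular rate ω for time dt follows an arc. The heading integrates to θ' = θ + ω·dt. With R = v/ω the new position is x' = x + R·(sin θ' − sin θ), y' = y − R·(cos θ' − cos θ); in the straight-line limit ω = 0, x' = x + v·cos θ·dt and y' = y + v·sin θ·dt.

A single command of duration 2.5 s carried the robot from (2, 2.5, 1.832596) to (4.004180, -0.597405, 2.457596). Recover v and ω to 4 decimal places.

v = -1.5000, ω = 0.2500

Δθ = 2.457596 − 1.832596 = 0.625000
ω = Δθ/dt = 0.625000/2.5 = 0.2500
R = −Δy/(cos θ' − cos θ) = -6.0000
v = R·ω = -6.0000·0.2500 = -1.5000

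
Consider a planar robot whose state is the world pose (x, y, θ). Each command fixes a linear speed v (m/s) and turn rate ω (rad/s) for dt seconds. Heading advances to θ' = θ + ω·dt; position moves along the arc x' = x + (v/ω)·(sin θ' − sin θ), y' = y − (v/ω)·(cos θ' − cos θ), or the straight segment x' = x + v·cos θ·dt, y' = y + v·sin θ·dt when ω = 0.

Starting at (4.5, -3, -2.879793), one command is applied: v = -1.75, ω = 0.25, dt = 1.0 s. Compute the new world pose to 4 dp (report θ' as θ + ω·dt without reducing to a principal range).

θ' = -2.8798 + 0.25·1.0 = -2.6298
R = v/ω = -1.75/0.25 = -7.0000
x' = 4.5 + -7.0000·(sin -2.6298 − sin -2.8798) = 6.1165
y' = -3 − -7.0000·(cos -2.6298 − cos -2.8798) = -2.3416

(6.1165, -2.3416, -2.6298)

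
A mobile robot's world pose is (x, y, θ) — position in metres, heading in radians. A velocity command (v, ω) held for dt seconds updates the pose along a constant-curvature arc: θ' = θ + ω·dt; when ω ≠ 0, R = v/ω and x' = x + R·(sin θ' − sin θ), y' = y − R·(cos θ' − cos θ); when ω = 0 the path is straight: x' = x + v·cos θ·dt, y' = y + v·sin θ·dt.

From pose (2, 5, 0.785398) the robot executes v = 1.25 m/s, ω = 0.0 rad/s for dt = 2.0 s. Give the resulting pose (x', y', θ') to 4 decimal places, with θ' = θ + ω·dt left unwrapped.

(3.7678, 6.7678, 0.7854)

θ' = 0.7854 + 0.0·2.0 = 0.7854
ω = 0 → straight: x' = 2 + 1.25·cos(0.7854)·2.0 = 3.7678
y' = 5 + 1.25·sin(0.7854)·2.0 = 6.7678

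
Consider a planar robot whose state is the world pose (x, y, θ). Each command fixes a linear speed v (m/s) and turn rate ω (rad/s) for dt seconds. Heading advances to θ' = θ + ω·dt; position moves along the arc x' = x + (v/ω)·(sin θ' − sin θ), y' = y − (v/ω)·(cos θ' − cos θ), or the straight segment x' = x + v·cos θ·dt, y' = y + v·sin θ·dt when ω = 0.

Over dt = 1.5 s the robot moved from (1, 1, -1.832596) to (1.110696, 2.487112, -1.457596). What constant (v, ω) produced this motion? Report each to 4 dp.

Δθ = -1.457596 − -1.832596 = 0.375000
ω = Δθ/dt = 0.375000/1.5 = 0.2500
R = −Δy/(cos θ' − cos θ) = -4.0000
v = R·ω = -4.0000·0.2500 = -1.0000

v = -1.0000, ω = 0.2500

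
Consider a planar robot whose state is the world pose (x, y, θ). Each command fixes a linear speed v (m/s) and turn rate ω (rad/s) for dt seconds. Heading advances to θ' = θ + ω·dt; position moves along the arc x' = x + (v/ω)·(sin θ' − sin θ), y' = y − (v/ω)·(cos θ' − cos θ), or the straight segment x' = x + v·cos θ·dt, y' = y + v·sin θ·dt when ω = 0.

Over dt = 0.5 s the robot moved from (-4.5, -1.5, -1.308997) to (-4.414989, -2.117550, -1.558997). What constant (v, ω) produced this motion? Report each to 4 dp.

v = 1.2500, ω = -0.5000

Δθ = -1.558997 − -1.308997 = -0.250000
ω = Δθ/dt = -0.250000/0.5 = -0.5000
R = −Δy/(cos θ' − cos θ) = -2.5000
v = R·ω = -2.5000·-0.5000 = 1.2500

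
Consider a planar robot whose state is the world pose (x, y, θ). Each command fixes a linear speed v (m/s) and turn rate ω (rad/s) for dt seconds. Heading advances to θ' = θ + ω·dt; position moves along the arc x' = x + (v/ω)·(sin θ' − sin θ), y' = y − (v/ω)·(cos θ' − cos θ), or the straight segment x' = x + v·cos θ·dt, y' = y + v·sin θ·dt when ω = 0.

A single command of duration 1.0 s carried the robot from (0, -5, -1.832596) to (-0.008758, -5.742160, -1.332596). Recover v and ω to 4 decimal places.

Δθ = -1.332596 − -1.832596 = 0.500000
ω = Δθ/dt = 0.500000/1.0 = 0.5000
R = −Δy/(cos θ' − cos θ) = 1.5000
v = R·ω = 1.5000·0.5000 = 0.7500

v = 0.7500, ω = 0.5000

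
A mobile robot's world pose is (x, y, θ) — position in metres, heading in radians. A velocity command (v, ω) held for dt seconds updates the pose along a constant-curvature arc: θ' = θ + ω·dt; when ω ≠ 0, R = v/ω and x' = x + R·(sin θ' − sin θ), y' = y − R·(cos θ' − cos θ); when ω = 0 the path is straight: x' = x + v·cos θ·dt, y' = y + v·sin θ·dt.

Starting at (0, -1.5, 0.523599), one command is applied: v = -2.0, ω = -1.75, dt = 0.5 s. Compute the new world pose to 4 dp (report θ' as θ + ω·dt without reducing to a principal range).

(-0.9648, -1.5833, -0.3514)

θ' = 0.5236 + -1.75·0.5 = -0.3514
R = v/ω = -2.0/-1.75 = 1.1429
x' = 0 + 1.1429·(sin -0.3514 − sin 0.5236) = -0.9648
y' = -1.5 − 1.1429·(cos -0.3514 − cos 0.5236) = -1.5833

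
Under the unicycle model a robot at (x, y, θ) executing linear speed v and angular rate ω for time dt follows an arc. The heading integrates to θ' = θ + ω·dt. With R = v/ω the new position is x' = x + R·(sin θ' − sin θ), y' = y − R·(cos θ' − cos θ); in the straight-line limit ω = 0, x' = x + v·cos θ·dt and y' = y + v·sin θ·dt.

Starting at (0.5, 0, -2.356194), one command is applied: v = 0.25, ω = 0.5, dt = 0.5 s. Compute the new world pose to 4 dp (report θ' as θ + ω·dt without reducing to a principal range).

θ' = -2.3562 + 0.5·0.5 = -2.1062
R = v/ω = 0.25/0.5 = 0.5000
x' = 0.5 + 0.5000·(sin -2.1062 − sin -2.3562) = 0.4235
y' = 0 − 0.5000·(cos -2.1062 − cos -2.3562) = -0.0985

(0.4235, -0.0985, -2.1062)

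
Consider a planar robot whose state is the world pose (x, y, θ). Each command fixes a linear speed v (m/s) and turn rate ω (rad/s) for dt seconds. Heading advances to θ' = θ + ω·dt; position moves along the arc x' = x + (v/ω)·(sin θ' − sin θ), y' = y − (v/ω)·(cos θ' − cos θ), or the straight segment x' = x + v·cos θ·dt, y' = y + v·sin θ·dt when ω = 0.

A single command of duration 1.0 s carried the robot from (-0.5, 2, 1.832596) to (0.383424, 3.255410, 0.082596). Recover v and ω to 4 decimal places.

v = 1.7500, ω = -1.7500

Δθ = 0.082596 − 1.832596 = -1.750000
ω = Δθ/dt = -1.750000/1.0 = -1.7500
R = −Δy/(cos θ' − cos θ) = -1.0000
v = R·ω = -1.0000·-1.7500 = 1.7500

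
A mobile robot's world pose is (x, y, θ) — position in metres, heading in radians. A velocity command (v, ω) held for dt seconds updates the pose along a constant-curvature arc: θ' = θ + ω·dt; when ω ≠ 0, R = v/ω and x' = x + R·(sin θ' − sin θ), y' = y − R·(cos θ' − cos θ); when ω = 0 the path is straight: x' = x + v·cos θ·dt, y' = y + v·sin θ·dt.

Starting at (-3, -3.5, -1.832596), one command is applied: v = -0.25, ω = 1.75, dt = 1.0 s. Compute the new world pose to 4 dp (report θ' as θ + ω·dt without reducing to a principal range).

(-3.1262, -3.3207, -0.0826)

θ' = -1.8326 + 1.75·1.0 = -0.0826
R = v/ω = -0.25/1.75 = -0.1429
x' = -3 + -0.1429·(sin -0.0826 − sin -1.8326) = -3.1262
y' = -3.5 − -0.1429·(cos -0.0826 − cos -1.8326) = -3.3207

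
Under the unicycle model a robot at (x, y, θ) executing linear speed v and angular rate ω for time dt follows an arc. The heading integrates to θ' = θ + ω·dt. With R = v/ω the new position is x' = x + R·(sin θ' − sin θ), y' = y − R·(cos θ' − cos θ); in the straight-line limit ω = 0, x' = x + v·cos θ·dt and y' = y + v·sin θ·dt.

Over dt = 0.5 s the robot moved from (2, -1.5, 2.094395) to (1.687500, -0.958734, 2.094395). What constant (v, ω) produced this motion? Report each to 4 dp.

v = 1.2500, ω = 0.0000

Δθ = 2.094395 − 2.094395 = 0.000000
ω = Δθ/dt = 0.000000/0.5 = 0.0000
ω = 0 → v = (Δx·cos θ + Δy·sin θ)/dt = 1.2500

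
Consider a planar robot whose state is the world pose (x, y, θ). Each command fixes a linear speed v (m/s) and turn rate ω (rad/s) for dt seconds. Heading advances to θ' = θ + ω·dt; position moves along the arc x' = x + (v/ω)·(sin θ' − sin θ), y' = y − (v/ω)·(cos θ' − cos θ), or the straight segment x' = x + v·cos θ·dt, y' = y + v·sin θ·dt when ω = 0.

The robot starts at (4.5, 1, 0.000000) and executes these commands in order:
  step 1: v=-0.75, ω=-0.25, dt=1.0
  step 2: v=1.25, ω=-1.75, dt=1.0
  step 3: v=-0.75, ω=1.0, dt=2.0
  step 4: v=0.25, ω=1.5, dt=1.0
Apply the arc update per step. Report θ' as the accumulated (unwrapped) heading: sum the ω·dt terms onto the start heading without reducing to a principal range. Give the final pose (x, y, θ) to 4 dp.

(3.7148, 1.3209, 1.5000)

step 1: θ'=-0.2500 (R=3.0000) → pose (3.7578, 1.0933, -0.2500)
step 2: θ'=-2.0000 (R=-0.7143) → pose (4.2306, 0.1039, -2.0000)
step 3: θ'=0.0000 (R=-0.7500) → pose (3.5486, 1.1660, 0.0000)
step 4: θ'=1.5000 (R=0.1667) → pose (3.7148, 1.3209, 1.5000)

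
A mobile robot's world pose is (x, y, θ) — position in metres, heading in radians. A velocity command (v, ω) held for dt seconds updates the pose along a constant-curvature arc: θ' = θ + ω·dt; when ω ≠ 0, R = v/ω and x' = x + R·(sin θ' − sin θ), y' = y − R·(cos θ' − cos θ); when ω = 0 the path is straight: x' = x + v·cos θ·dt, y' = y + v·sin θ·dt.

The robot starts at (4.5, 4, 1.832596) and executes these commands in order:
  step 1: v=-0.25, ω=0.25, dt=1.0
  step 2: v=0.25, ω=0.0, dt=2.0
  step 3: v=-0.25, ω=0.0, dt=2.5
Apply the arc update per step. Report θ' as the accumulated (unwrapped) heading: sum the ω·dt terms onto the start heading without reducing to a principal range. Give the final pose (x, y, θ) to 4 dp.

step 1: θ'=2.0826 (R=-1.0000) → pose (4.5941, 3.7691, 2.0826)
step 2: θ'=2.0826 (straight) → pose (4.3492, 4.2050, 2.0826)
step 3: θ'=2.0826 (straight) → pose (4.6553, 3.6601, 2.0826)

(4.6553, 3.6601, 2.0826)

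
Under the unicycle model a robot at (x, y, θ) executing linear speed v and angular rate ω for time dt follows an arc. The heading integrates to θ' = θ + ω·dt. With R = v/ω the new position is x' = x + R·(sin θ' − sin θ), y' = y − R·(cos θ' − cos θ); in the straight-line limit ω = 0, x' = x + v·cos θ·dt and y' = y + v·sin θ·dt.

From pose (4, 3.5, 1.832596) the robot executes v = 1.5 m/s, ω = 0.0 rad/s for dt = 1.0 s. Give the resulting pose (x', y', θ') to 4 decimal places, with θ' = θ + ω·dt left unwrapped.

θ' = 1.8326 + 0.0·1.0 = 1.8326
ω = 0 → straight: x' = 4 + 1.5·cos(1.8326)·1.0 = 3.6118
y' = 3.5 + 1.5·sin(1.8326)·1.0 = 4.9489

(3.6118, 4.9489, 1.8326)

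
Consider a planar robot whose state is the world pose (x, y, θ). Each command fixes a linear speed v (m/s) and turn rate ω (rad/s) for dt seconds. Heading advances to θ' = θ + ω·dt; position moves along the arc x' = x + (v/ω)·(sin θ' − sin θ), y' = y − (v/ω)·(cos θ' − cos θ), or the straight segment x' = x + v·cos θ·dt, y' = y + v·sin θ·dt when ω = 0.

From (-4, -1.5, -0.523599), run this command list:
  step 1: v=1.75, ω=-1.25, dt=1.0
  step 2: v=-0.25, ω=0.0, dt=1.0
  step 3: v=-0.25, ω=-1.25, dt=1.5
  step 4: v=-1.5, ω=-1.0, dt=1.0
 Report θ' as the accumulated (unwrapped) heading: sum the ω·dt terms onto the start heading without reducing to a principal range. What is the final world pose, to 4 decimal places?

step 1: θ'=-1.7736 (R=-1.4000) → pose (-3.3287, -2.9944, -1.7736)
step 2: θ'=-1.7736 (straight) → pose (-3.2783, -2.7495, -1.7736)
step 3: θ'=-3.6486 (R=0.2000) → pose (-2.9853, -2.6150, -3.6486)
step 4: θ'=-4.6486 (R=1.5000) → pose (-2.2167, -3.8307, -4.6486)

(-2.2167, -3.8307, -4.6486)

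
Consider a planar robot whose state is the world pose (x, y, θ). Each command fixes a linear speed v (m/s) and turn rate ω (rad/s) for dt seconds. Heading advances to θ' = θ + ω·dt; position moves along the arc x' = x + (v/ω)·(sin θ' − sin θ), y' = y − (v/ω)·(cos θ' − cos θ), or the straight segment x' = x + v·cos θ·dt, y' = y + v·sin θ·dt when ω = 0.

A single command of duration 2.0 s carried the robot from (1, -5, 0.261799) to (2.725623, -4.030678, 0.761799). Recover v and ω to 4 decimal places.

Δθ = 0.761799 − 0.261799 = 0.500000
ω = Δθ/dt = 0.500000/2.0 = 0.2500
R = Δx/(sin θ' − sin θ) = 4.0000
v = R·ω = 4.0000·0.2500 = 1.0000

v = 1.0000, ω = 0.2500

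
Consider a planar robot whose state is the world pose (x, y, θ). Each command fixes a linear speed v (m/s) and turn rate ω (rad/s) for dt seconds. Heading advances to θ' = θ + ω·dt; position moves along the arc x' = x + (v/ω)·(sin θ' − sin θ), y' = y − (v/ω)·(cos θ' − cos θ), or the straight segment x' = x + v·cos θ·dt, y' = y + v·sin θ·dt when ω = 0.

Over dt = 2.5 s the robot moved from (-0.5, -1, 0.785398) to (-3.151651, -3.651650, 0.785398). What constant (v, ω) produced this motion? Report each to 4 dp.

Δθ = 0.785398 − 0.785398 = 0.000000
ω = Δθ/dt = 0.000000/2.5 = 0.0000
ω = 0 → v = (Δx·cos θ + Δy·sin θ)/dt = -1.5000

v = -1.5000, ω = 0.0000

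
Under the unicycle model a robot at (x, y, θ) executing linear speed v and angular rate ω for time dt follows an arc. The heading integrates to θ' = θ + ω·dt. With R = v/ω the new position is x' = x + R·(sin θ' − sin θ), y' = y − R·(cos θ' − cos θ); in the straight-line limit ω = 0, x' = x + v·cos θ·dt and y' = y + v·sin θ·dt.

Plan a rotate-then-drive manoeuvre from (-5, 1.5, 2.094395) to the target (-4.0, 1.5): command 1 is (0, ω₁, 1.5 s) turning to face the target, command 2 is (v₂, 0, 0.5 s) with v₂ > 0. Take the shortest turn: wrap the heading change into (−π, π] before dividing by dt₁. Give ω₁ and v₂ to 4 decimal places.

ω₁ = -1.3963, v₂ = 2.0000

heading to target = atan2(1.5−1.5, -4−-5) = 0.0000
Δθ = wrap(0.0000 − 2.0944) = -2.0944; ω₁ = Δθ/dt₁ = -1.3963
distance = √((-4−-5)² + (1.5−1.5)²) = 1.0000; v₂ = distance/dt₂ = 2.0000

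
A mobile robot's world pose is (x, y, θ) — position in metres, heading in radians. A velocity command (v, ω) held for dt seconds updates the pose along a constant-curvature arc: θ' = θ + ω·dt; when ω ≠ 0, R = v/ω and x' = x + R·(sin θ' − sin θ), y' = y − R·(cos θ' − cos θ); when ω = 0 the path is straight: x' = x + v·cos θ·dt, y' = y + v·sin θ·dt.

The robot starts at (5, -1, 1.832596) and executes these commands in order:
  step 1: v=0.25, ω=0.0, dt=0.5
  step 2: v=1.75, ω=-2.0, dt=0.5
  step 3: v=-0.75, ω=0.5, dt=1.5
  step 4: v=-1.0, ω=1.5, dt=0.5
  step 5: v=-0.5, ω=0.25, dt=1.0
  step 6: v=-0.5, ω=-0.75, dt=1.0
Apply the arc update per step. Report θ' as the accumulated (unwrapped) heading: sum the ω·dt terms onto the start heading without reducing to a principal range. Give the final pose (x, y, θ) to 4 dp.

(5.6364, -2.2511, 1.8326)

step 1: θ'=1.8326 (straight) → pose (4.9676, -0.8793, 1.8326)
step 2: θ'=0.8326 (R=-0.8750) → pose (5.1656, -0.0640, 0.8326)
step 3: θ'=1.5826 (R=-1.5000) → pose (4.7752, -1.0911, 1.5826)
step 4: θ'=2.3326 (R=-0.6667) → pose (4.9595, -1.5434, 2.3326)
step 5: θ'=2.5826 (R=-2.0000) → pose (5.3460, -1.8585, 2.5826)
step 6: θ'=1.8326 (R=0.6667) → pose (5.6364, -2.2511, 1.8326)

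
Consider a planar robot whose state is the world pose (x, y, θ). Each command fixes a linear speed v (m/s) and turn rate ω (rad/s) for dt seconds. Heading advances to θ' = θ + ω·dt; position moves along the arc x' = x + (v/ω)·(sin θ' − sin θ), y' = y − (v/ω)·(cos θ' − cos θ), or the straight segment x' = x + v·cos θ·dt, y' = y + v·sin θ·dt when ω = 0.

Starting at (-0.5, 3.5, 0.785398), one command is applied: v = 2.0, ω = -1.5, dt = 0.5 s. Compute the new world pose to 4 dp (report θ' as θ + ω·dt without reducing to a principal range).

θ' = 0.7854 + -1.5·0.5 = 0.0354
R = v/ω = 2.0/-1.5 = -1.3333
x' = -0.5 + -1.3333·(sin 0.0354 − sin 0.7854) = 0.3956
y' = 3.5 − -1.3333·(cos 0.0354 − cos 0.7854) = 3.8897

(0.3956, 3.8897, 0.0354)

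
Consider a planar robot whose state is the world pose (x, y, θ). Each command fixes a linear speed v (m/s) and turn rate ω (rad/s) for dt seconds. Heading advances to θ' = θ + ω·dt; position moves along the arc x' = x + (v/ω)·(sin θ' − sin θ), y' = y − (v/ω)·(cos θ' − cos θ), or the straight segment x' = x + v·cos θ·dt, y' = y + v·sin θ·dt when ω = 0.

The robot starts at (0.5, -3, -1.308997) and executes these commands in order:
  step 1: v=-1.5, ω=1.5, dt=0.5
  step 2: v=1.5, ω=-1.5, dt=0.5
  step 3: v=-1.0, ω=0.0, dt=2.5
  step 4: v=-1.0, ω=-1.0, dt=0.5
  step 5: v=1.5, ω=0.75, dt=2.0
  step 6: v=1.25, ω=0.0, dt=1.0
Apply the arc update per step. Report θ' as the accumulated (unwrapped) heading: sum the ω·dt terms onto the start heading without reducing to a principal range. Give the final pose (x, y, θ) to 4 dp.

step 1: θ'=-0.5590 (R=-1.0000) → pose (0.0644, -2.4110, -0.5590)
step 2: θ'=-1.3090 (R=-1.0000) → pose (0.5000, -3.0000, -1.3090)
step 3: θ'=-1.3090 (straight) → pose (-0.1470, -0.5852, -1.3090)
step 4: θ'=-1.8090 (R=1.0000) → pose (-0.1529, -0.0904, -1.8090)
step 5: θ'=-0.3090 (R=2.0000) → pose (1.1824, -2.4676, -0.3090)
step 6: θ'=-0.3090 (straight) → pose (2.3732, -2.8477, -0.3090)

(2.3732, -2.8477, -0.3090)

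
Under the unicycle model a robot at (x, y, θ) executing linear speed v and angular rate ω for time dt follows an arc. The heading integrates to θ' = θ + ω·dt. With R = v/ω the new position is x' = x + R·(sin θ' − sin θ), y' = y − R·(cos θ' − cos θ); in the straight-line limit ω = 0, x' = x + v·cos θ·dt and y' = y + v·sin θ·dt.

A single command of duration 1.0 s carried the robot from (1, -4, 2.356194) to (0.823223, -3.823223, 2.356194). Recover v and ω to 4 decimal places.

Δθ = 2.356194 − 2.356194 = 0.000000
ω = Δθ/dt = 0.000000/1.0 = 0.0000
ω = 0 → v = (Δx·cos θ + Δy·sin θ)/dt = 0.2500

v = 0.2500, ω = 0.0000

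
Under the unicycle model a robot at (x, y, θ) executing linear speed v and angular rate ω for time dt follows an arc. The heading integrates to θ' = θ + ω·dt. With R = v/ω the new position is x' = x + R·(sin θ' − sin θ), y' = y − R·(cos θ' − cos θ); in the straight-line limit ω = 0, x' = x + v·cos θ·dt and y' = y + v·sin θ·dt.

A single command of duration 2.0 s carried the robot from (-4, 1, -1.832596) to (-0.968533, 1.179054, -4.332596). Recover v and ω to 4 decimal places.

Δθ = -4.332596 − -1.832596 = -2.500000
ω = Δθ/dt = -2.500000/2.0 = -1.2500
R = Δx/(sin θ' − sin θ) = 1.6000
v = R·ω = 1.6000·-1.2500 = -2.0000

v = -2.0000, ω = -1.2500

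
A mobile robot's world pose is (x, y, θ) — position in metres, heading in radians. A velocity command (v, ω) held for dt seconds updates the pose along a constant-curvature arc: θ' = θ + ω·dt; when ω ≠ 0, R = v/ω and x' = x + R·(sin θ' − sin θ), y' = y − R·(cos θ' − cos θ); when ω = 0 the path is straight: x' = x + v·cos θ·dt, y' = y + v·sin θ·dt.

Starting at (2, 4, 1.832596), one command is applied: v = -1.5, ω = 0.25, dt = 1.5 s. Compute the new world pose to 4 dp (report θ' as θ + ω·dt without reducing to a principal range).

(2.9715, 1.9852, 2.2076)

θ' = 1.8326 + 0.25·1.5 = 2.2076
R = v/ω = -1.5/0.25 = -6.0000
x' = 2 + -6.0000·(sin 2.2076 − sin 1.8326) = 2.9715
y' = 4 − -6.0000·(cos 2.2076 − cos 1.8326) = 1.9852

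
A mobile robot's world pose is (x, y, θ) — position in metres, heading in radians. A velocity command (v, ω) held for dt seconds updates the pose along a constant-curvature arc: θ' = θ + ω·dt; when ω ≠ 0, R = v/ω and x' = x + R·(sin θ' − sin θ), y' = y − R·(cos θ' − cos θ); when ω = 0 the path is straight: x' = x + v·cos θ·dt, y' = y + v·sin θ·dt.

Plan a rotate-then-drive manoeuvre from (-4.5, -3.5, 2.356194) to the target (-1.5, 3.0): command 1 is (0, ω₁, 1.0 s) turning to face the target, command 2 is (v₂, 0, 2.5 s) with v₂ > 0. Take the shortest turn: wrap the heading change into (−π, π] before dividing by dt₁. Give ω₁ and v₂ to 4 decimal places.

heading to target = atan2(3−-3.5, -1.5−-4.5) = 1.1384
Δθ = wrap(1.1384 − 2.3562) = -1.2178; ω₁ = Δθ/dt₁ = -1.2178
distance = √((-1.5−-4.5)² + (3−-3.5)²) = 7.1589; v₂ = distance/dt₂ = 2.8636

ω₁ = -1.2178, v₂ = 2.8636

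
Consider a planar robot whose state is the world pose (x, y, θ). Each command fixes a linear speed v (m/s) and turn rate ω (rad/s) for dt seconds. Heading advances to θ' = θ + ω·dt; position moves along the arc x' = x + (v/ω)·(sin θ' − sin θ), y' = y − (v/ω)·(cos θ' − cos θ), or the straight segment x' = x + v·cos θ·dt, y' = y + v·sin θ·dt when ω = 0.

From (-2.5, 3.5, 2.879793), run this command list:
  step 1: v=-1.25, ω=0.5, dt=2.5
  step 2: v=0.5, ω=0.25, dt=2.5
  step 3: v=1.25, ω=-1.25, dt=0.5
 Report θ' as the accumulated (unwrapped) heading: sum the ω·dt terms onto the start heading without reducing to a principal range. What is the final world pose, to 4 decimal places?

(-0.2576, 2.7616, 4.1298)

step 1: θ'=4.1298 (R=-2.5000) → pose (0.2346, 4.5393, 4.1298)
step 2: θ'=4.7548 (R=2.0000) → pose (-0.0935, 3.3542, 4.7548)
step 3: θ'=4.1298 (R=-1.0000) → pose (-0.2576, 2.7616, 4.1298)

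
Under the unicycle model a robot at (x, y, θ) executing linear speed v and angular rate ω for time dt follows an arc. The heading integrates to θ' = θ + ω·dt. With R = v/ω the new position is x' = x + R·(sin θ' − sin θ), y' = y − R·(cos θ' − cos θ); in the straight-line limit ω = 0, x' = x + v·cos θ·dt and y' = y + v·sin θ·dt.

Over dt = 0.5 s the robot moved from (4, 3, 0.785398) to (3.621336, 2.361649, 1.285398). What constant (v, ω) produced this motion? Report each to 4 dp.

Δθ = 1.285398 − 0.785398 = 0.500000
ω = Δθ/dt = 0.500000/0.5 = 1.0000
R = −Δy/(cos θ' − cos θ) = -1.5000
v = R·ω = -1.5000·1.0000 = -1.5000

v = -1.5000, ω = 1.0000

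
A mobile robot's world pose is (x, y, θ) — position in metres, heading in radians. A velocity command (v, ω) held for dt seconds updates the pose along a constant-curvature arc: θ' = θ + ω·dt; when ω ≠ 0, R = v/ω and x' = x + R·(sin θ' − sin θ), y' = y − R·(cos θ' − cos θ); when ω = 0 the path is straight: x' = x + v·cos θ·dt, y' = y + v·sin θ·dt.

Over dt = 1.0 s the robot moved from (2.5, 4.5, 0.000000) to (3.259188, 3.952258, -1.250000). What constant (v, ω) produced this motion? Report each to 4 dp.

Δθ = -1.250000 − 0.000000 = -1.250000
ω = Δθ/dt = -1.250000/1.0 = -1.2500
R = Δx/(sin θ' − sin θ) = -0.8000
v = R·ω = -0.8000·-1.2500 = 1.0000

v = 1.0000, ω = -1.2500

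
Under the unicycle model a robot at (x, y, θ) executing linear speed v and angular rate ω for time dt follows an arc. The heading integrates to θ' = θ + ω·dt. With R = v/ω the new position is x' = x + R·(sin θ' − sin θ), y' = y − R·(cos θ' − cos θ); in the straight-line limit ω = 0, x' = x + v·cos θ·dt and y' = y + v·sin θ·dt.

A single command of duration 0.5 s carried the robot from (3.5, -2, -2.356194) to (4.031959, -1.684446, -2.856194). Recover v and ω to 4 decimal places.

v = -1.2500, ω = -1.0000

Δθ = -2.856194 − -2.356194 = -0.500000
ω = Δθ/dt = -0.500000/0.5 = -1.0000
R = Δx/(sin θ' − sin θ) = 1.2500
v = R·ω = 1.2500·-1.0000 = -1.2500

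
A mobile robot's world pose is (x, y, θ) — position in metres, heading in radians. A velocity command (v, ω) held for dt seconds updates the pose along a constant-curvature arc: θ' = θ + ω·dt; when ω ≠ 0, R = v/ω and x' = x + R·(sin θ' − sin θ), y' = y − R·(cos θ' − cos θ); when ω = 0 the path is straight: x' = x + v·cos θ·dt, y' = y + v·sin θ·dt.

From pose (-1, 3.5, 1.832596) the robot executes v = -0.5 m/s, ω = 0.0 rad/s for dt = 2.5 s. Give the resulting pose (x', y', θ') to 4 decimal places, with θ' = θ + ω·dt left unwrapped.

θ' = 1.8326 + 0.0·2.5 = 1.8326
ω = 0 → straight: x' = -1 + -0.5·cos(1.8326)·2.5 = -0.6765
y' = 3.5 + -0.5·sin(1.8326)·2.5 = 2.2926

(-0.6765, 2.2926, 1.8326)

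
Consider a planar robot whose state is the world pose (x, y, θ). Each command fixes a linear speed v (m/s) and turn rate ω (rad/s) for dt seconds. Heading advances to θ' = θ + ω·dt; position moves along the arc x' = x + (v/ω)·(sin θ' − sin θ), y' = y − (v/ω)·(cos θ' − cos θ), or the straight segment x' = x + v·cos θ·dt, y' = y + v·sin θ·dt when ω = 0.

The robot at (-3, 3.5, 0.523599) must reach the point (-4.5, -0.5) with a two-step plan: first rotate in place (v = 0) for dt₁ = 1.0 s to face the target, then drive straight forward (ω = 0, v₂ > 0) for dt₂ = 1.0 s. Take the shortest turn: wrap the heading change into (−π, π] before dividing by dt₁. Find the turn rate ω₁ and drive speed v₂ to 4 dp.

heading to target = atan2(-0.5−3.5, -4.5−-3) = -1.9296
Δθ = wrap(-1.9296 − 0.5236) = -2.4532; ω₁ = Δθ/dt₁ = -2.4532
distance = √((-4.5−-3)² + (-0.5−3.5)²) = 4.2720; v₂ = distance/dt₂ = 4.2720

ω₁ = -2.4532, v₂ = 4.2720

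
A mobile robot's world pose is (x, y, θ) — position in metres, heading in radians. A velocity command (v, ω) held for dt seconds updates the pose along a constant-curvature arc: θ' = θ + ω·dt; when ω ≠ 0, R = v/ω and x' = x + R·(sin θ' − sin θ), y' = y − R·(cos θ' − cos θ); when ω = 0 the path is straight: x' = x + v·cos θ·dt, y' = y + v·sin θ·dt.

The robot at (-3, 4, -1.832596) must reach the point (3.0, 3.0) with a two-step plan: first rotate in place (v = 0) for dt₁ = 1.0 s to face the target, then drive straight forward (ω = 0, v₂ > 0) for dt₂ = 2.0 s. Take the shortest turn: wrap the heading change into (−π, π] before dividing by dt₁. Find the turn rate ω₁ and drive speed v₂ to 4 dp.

ω₁ = 1.6674, v₂ = 3.0414

heading to target = atan2(3−4, 3−-3) = -0.1651
Δθ = wrap(-0.1651 − -1.8326) = 1.6674; ω₁ = Δθ/dt₁ = 1.6674
distance = √((3−-3)² + (3−4)²) = 6.0828; v₂ = distance/dt₂ = 3.0414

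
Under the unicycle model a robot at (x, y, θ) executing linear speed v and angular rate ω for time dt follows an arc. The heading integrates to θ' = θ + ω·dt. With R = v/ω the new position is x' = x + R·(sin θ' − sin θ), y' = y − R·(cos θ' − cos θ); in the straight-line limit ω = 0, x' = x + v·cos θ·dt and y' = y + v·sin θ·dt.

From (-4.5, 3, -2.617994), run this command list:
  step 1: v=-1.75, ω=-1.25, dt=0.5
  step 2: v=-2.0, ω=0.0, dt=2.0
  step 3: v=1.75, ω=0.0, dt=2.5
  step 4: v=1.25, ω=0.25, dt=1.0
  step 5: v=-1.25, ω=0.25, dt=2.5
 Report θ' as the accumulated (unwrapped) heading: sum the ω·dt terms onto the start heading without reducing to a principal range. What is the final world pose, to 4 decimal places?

(-2.5244, 4.5568, -2.3680)

step 1: θ'=-3.2430 (R=1.4000) → pose (-3.6583, 3.1804, -3.2430)
step 2: θ'=-3.2430 (straight) → pose (0.3212, 2.7755, -3.2430)
step 3: θ'=-3.2430 (straight) → pose (-4.0314, 3.2183, -3.2430)
step 4: θ'=-2.9930 (R=5.0000) → pose (-5.2778, 3.1889, -2.9930)
step 5: θ'=-2.3680 (R=-5.0000) → pose (-2.5244, 4.5568, -2.3680)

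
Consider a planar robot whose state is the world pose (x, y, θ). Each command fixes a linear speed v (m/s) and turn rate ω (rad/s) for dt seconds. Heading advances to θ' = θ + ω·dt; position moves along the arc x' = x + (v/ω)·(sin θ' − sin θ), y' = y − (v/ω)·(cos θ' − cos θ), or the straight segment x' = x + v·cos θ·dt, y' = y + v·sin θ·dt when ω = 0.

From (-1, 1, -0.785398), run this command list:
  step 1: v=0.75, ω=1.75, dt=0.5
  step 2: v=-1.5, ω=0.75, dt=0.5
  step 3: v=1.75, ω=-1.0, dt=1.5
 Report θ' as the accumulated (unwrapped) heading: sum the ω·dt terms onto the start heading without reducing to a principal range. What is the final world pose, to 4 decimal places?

(0.9135, 0.0005, -1.0354)

step 1: θ'=0.0896 (R=0.4286) → pose (-0.6586, 0.8762, 0.0896)
step 2: θ'=0.4646 (R=-2.0000) → pose (-1.3758, 0.6722, 0.4646)
step 3: θ'=-1.0354 (R=-1.7500) → pose (0.9135, 0.0005, -1.0354)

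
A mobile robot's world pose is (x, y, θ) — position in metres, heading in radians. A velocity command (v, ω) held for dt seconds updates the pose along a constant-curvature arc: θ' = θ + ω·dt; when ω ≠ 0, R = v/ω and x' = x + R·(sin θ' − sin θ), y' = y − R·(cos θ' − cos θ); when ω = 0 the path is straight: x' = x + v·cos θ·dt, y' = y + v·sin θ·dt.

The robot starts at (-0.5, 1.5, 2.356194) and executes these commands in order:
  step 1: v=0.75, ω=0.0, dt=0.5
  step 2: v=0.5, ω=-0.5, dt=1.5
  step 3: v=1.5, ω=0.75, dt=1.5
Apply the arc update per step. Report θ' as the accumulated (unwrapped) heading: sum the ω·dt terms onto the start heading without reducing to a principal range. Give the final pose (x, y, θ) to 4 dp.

(-2.2582, 4.2000, 2.7312)

step 1: θ'=2.3562 (straight) → pose (-0.7652, 1.7652, 2.3562)
step 2: θ'=1.6062 (R=-1.0000) → pose (-1.0574, 2.4369, 1.6062)
step 3: θ'=2.7312 (R=2.0000) → pose (-2.2582, 4.2000, 2.7312)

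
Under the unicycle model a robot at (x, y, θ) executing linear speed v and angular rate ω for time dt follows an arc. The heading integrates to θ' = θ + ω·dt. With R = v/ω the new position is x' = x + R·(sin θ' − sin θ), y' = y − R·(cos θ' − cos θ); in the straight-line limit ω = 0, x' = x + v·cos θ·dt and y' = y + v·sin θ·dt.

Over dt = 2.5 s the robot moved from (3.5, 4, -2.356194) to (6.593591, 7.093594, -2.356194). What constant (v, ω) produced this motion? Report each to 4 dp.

v = -1.7500, ω = 0.0000

Δθ = -2.356194 − -2.356194 = 0.000000
ω = Δθ/dt = 0.000000/2.5 = 0.0000
ω = 0 → v = (Δx·cos θ + Δy·sin θ)/dt = -1.7500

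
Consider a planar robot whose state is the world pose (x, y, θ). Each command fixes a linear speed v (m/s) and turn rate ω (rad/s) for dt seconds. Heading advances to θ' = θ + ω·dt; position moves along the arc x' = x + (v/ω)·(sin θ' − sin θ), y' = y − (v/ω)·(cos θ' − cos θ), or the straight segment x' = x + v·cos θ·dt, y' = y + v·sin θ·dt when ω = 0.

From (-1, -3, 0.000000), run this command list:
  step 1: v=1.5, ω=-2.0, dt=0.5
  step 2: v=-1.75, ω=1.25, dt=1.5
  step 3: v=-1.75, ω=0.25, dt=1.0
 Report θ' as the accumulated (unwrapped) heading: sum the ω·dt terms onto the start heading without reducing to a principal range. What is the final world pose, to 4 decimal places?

(-3.5646, -4.6725, 1.1250)

step 1: θ'=-1.0000 (R=-0.7500) → pose (-0.3689, -3.3448, -1.0000)
step 2: θ'=0.8750 (R=-1.4000) → pose (-2.6215, -3.2038, 0.8750)
step 3: θ'=1.1250 (R=-7.0000) → pose (-3.5646, -4.6725, 1.1250)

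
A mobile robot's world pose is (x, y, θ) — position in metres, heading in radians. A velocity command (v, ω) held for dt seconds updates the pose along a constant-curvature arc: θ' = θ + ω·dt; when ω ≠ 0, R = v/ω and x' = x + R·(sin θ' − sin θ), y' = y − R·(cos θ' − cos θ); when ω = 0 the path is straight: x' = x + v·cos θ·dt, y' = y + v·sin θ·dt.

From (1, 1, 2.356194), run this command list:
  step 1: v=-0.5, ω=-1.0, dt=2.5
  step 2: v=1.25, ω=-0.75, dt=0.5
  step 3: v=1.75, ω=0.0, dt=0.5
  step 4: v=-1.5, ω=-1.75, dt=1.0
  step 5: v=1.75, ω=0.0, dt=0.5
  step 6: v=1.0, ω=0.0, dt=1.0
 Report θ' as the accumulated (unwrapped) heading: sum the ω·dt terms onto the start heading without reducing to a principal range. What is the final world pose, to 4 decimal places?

step 1: θ'=-0.1438 (R=0.5000) → pose (0.5748, 0.1516, -0.1438)
step 2: θ'=-0.5188 (R=-1.6667) → pose (1.1623, -0.0505, -0.5188)
step 3: θ'=-0.5188 (straight) → pose (1.9222, -0.4844, -0.5188)
step 4: θ'=-2.2688 (R=0.8571) → pose (1.6905, 0.8109, -2.2688)
step 5: θ'=-2.2688 (straight) → pose (1.1282, 0.1405, -2.2688)
step 6: θ'=-2.2688 (straight) → pose (0.4855, -0.6256, -2.2688)

(0.4855, -0.6256, -2.2688)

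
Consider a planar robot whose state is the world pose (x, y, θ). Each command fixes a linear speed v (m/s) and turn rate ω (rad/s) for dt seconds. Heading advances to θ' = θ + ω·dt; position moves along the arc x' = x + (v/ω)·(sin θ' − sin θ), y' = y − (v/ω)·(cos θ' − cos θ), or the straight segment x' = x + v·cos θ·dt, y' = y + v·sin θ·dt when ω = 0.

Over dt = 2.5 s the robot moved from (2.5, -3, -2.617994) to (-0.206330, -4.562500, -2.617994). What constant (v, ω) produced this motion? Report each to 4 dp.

v = 1.2500, ω = 0.0000

Δθ = -2.617994 − -2.617994 = 0.000000
ω = Δθ/dt = 0.000000/2.5 = 0.0000
ω = 0 → v = (Δx·cos θ + Δy·sin θ)/dt = 1.2500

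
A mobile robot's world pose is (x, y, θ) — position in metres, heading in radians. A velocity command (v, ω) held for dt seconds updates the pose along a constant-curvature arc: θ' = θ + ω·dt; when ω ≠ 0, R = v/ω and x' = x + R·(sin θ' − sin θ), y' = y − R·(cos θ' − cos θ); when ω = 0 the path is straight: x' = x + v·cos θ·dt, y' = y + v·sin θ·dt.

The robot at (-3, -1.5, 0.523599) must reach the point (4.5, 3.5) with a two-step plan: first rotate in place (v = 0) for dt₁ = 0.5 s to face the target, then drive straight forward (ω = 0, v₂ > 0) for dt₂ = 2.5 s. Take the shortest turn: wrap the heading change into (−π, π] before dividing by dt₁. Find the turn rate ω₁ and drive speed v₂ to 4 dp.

heading to target = atan2(3.5−-1.5, 4.5−-3) = 0.5880
Δθ = wrap(0.5880 − 0.5236) = 0.0644; ω₁ = Δθ/dt₁ = 0.1288
distance = √((4.5−-3)² + (3.5−-1.5)²) = 9.0139; v₂ = distance/dt₂ = 3.6056

ω₁ = 0.1288, v₂ = 3.6056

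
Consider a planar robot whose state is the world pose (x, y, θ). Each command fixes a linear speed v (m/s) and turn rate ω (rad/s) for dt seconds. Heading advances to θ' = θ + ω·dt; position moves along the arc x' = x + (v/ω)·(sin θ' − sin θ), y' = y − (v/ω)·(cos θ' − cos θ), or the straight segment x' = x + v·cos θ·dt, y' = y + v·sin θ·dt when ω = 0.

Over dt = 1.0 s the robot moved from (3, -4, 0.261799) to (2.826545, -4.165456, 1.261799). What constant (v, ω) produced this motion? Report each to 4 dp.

Δθ = 1.261799 − 0.261799 = 1.000000
ω = Δθ/dt = 1.000000/1.0 = 1.0000
R = Δx/(sin θ' − sin θ) = -0.2500
v = R·ω = -0.2500·1.0000 = -0.2500

v = -0.2500, ω = 1.0000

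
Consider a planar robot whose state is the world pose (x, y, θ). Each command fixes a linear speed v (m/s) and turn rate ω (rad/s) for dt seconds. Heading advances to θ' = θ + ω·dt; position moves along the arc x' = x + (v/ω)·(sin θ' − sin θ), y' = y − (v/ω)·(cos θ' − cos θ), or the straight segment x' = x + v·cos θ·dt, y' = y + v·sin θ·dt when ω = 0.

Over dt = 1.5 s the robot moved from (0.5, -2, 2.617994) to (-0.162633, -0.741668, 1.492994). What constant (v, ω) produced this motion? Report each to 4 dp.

Δθ = 1.492994 − 2.617994 = -1.125000
ω = Δθ/dt = -1.125000/1.5 = -0.7500
R = −Δy/(cos θ' − cos θ) = -1.3333
v = R·ω = -1.3333·-0.7500 = 1.0000

v = 1.0000, ω = -0.7500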